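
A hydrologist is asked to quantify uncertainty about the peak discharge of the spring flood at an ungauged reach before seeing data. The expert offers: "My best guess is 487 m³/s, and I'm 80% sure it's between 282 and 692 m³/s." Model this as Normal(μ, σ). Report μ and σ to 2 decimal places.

μ = 487.00, σ = 159.96

A symmetric 80% interval runs μ ± z·σ with z = 1.282.
Half-width = 205, so σ = 205/1.282 = 159.96.
μ is the stated best guess, 487.00.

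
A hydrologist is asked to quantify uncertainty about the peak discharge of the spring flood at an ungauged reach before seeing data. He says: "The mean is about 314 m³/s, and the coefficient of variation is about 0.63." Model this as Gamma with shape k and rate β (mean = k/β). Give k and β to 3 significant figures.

For Gamma(k, rate β): mean = k/β, variance = k/β², so CV = 1/√k.
CV = 0.63, hence k = 1/CV² = 2.52.
Then β = k/mean = 2.52/314 = 0.00802.

k ≈ 2.52, β ≈ 0.00802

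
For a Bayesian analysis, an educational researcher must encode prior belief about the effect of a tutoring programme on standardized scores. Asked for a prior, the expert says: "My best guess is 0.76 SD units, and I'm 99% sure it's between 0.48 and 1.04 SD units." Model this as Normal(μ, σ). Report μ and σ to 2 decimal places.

A symmetric 99% interval runs μ ± z·σ with z = 2.576.
Half-width = 0.28, so σ = 0.28/2.576 = 0.11.
μ is the stated best guess, 0.76.

μ = 0.76, σ = 0.11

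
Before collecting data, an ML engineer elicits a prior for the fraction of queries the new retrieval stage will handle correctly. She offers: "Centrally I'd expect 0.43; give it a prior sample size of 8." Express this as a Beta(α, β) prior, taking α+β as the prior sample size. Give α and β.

α = 3.44, β = 4.56

Under the effective-sample-size interpretation, Beta(α, β) has prior mean α/(α+β) and prior sample size α+β.
So α+β = 8 and α/(α+β) = 0.43, giving α = 0.43·8 = 3.44 and β = 8 − 3.44 = 4.56.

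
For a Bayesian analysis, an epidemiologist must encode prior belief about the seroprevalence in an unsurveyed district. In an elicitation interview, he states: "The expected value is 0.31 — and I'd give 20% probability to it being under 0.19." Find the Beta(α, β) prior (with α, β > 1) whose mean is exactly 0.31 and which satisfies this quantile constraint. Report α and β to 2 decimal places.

With mean 0.31 fixed, write α = 0.31s, β = 0.69s where s = α+β.
Need P(θ < 0.19) = 0.2 under Beta(0.31s, 0.69s). Normal approximation: (q−m)/√(m(1−m)/s) ≈ z_{0.2} = -0.842, so s ≈ 0.31·0.69·(-0.842)²/(0.19−0.31)² = 10.5.
At s = 10.5: P(θ<0.19) ≈ 0.206. Adjusting to match 0.2 gives s ≈ 10.92.
So α = 0.31·10.92 ≈ 3.39, β = 0.69·10.92 ≈ 7.54.

α ≈ 3.39, β ≈ 7.54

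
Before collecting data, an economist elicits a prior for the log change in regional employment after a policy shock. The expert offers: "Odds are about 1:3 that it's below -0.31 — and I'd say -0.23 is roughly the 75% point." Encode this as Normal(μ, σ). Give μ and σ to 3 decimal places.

μ = -0.270, σ = 0.059

For Normal(μ,σ), the p-quantile is μ + z_p·σ. Here z_{0.25} = -0.6745, z_{0.75} = 0.6745.
So -0.31 = μ − 0.6745σ and -0.23 = μ + 0.6745σ.
Subtracting: σ = (-0.23 − -0.31)/(0.6745 − (-0.6745)) = 0.059.
Then μ = -0.31 − (-0.6745)·0.059 = -0.270.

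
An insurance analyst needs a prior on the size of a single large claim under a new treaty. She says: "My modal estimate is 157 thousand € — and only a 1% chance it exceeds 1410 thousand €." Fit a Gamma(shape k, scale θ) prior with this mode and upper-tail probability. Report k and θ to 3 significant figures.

k ≈ 1.67, θ ≈ 235

Gamma(k,θ) with k>1 has mode (k−1)θ, so θ = 157/(k−1).
Need P(X < 1410) = 0.99 with θ tied to k this way. Start at k = 2, θ = 157: P(X<1410) ≈ 0.999.
Too high — lower k to spread out. Iterating converges to k ≈ 1.67.
Then θ = 157/(1.67−1) ≈ 235.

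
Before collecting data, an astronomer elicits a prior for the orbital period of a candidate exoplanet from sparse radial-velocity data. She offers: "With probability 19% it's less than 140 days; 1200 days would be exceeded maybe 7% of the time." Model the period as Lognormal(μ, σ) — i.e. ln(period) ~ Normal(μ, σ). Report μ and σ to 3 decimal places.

If T ~ Lognormal(μ,σ) then ln T ~ Normal(μ,σ), so the p-quantile of ln T is μ + z_p·σ.
ln(140) = 4.942 and ln(1200) = 7.09; z_{0.19} = -0.8779, z_{0.93} = 1.476.
σ = (7.09 − 4.942)/(1.476 − (-0.8779)) = 0.913.
μ = 4.942 − (-0.8779)·0.913 = 5.743.

μ ≈ 5.743, σ ≈ 0.913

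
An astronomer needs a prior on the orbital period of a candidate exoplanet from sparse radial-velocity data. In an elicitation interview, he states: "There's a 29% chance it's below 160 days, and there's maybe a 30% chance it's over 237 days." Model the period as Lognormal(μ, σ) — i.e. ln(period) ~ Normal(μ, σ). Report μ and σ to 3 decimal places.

If T ~ Lognormal(μ,σ) then ln T ~ Normal(μ,σ), so the p-quantile of ln T is μ + z_p·σ.
ln(160) = 5.075 and ln(237) = 5.468; z_{0.29} = -0.5534, z_{0.7} = 0.5244.
σ = (5.468 − 5.075)/(0.5244 − (-0.5534)) = 0.365.
μ = 5.075 − (-0.5534)·0.365 = 5.277.

μ ≈ 5.277, σ ≈ 0.365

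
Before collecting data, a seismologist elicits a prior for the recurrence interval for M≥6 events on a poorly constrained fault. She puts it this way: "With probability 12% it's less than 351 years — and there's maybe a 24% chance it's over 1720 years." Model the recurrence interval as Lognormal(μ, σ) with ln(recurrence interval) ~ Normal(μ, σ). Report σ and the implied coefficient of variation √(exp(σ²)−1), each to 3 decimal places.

If T ~ Lognormal(μ,σ) then ln T ~ Normal(μ,σ), so the p-quantile of ln T is μ + z_p·σ.
ln(351) = 5.861 and ln(1720) = 7.45; z_{0.12} = -1.175, z_{0.76} = 0.7063.
σ = (7.45 − 5.861)/(0.7063 − (-1.175)) = 0.845.
μ = 5.861 − (-1.175)·0.845 = 6.853.
CV = √(exp(σ²)−1) = √(exp(0.7137)−1) = 1.021.

σ ≈ 0.845, CV ≈ 1.021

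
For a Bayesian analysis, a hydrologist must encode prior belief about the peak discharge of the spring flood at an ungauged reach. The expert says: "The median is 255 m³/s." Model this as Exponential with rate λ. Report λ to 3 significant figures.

Exponential median = ln 2 / λ, so λ = ln 2 / 255.0 = 0.00272.

λ ≈ 0.00272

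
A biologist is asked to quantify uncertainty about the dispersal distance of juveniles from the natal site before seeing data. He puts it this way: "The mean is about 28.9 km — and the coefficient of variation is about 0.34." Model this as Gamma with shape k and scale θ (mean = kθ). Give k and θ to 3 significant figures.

For Gamma(k, scale θ): mean = kθ, variance = kθ², so CV = 1/√k.
CV = 0.34, hence k = 1/CV² = 8.65.
Then θ = mean/k = 28.9/8.65 = 3.34.

k ≈ 8.65, θ ≈ 3.34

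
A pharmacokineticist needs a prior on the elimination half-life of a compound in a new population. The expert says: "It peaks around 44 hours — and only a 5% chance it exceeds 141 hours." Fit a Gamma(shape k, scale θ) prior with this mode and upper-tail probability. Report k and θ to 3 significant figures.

k ≈ 2.93, θ ≈ 22.8

Gamma(k,θ) with k>1 has mode (k−1)θ, so θ = 44/(k−1).
Need P(X < 141) = 0.95 with θ tied to k this way. Start at k = 2, θ = 44: P(X<141) ≈ 0.829.
Too low — raise k to concentrate. Iterating converges to k ≈ 2.93.
Then θ = 44/(2.93−1) ≈ 22.8.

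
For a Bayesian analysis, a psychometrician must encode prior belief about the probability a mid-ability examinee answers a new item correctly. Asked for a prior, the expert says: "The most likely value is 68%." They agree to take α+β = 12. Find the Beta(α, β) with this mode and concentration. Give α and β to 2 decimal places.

α = 7.80, β = 4.20

For α,β > 1 the Beta mode is (α−1)/(α+β−2). With α+β = 12, the mode is (α−1)/10.
Set (α−1)/10 = 0.68 → α = 1 + 0.68·10 = 7.80.
β = 12 − α = 4.20.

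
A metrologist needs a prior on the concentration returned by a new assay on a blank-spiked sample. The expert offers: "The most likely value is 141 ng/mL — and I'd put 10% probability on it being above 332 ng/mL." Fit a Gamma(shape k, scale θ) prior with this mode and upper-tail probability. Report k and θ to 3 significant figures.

k ≈ 3.62, θ ≈ 53.8

Gamma(k,θ) with k>1 has mode (k−1)θ, so θ = 141/(k−1).
Need P(X < 332) = 0.9 with θ tied to k this way. Start at k = 2, θ = 141: P(X<332) ≈ 0.682.
Too low — raise k to concentrate. Iterating converges to k ≈ 3.62.
Then θ = 141/(3.62−1) ≈ 53.8.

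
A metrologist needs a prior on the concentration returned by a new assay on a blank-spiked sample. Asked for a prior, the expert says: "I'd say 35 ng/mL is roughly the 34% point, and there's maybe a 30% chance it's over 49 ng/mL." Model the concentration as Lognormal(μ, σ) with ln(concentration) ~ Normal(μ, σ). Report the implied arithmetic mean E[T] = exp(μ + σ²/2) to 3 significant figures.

E[T] ≈ 43.3 ng/mL

If T ~ Lognormal(μ,σ) then ln T ~ Normal(μ,σ), so the p-quantile of ln T is μ + z_p·σ.
ln(35) = 3.555 and ln(49) = 3.892; z_{0.34} = -0.4125, z_{0.7} = 0.5244.
σ = (3.892 − 3.555)/(0.5244 − (-0.4125)) = 0.359.
μ = 3.555 − (-0.4125)·0.359 = 3.703.
E[T] = exp(μ + σ²/2) = exp(3.703 + 0.0645) = 43.3 ng/mL.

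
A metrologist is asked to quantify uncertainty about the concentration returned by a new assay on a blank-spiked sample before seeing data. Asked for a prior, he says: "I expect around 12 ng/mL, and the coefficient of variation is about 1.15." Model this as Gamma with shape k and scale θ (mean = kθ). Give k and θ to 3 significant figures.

For Gamma(k, scale θ): mean = kθ, variance = kθ², so CV = 1/√k.
CV = 1.15, hence k = 1/CV² = 0.756.
Then θ = mean/k = 12/0.756 = 15.9.

k ≈ 0.756, θ ≈ 15.9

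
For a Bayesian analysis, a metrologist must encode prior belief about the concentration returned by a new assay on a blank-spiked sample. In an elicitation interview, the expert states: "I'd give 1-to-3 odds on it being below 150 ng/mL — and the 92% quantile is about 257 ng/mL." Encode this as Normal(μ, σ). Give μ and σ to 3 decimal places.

μ = 184.705, σ = 51.453

The p-quantile of Normal(μ,σ) is μ + z_p·σ, with z_{0.25} = -0.6745 and z_{0.92} = 1.405.
Eliminate σ: μ = (z₂·x₁ − z₁·x₂)/(z₂ − z₁) = (1.405·150 − (-0.6745)·257)/2.08 = 184.705.
Then σ = (x₂ − x₁)/(z₂ − z₁) = (257 − 150)/2.08 = 51.453.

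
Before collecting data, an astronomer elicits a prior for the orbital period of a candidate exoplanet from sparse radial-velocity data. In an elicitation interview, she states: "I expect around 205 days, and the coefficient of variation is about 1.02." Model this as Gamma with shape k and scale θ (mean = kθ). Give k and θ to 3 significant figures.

For Gamma(k, scale θ): mean = kθ, variance = kθ², so CV = 1/√k.
CV = 1.02, hence k = 1/CV² = 0.961.
Then θ = mean/k = 205/0.961 = 213.

k ≈ 0.961, θ ≈ 213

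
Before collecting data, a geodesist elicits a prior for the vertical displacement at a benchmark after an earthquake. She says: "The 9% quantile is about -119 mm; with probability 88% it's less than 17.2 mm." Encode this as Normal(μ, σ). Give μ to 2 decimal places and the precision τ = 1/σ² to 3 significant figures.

μ = -46.41, τ = 0.000341

For Normal(μ,σ), the p-quantile is μ + z_p·σ. Here z_{0.09} = -1.341, z_{0.88} = 1.175.
So -119 = μ − 1.341σ and 17.2 = μ + 1.175σ.
Subtracting: σ = (17.2 − -119)/(1.175 − (-1.341)) = 54.14.
Then μ = -119 − (-1.341)·54.14 = -46.41.
Precision τ = 1/σ² = 1/54.14² = 0.000341.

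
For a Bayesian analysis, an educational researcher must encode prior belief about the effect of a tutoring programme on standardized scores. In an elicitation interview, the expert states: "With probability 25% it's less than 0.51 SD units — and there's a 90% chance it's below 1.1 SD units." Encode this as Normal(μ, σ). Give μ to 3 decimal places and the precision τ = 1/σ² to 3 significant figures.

For Normal(μ,σ), the p-quantile is μ + z_p·σ. Here z_{0.25} = -0.6745, z_{0.9} = 1.282.
So 0.51 = μ − 0.6745σ and 1.1 = μ + 1.282σ.
Subtracting: σ = (1.1 − 0.51)/(1.282 − (-0.6745)) = 0.302.
Then μ = 0.51 − (-0.6745)·0.302 = 0.713.
Precision τ = 1/σ² = 1/0.3016² = 11.

μ = 0.713, τ = 11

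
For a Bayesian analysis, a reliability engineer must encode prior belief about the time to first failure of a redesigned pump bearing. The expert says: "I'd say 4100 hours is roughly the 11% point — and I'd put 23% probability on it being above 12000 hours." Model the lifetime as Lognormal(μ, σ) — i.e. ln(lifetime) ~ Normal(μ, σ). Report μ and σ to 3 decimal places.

μ ≈ 8.989, σ ≈ 0.546

If T ~ Lognormal(μ,σ) then ln T ~ Normal(μ,σ), so the p-quantile of ln T is μ + z_p·σ.
ln(4100) = 8.319 and ln(12000) = 9.393; z_{0.11} = -1.227, z_{0.77} = 0.7388.
σ = (9.393 − 8.319)/(0.7388 − (-1.227)) = 0.546.
μ = 8.319 − (-1.227)·0.546 = 8.989.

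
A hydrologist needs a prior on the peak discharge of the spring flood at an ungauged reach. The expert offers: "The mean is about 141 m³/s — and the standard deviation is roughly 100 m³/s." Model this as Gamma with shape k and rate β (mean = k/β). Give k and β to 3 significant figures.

For Gamma(k, rate β): mean = k/β, variance = k/β², so CV = 1/√k.
CV = SD/mean = 100/141 = 0.7092, hence k = 1/CV² = 1.99.
Then β = k/mean = 1.99/141 = 0.0141.

k ≈ 1.99, β ≈ 0.0141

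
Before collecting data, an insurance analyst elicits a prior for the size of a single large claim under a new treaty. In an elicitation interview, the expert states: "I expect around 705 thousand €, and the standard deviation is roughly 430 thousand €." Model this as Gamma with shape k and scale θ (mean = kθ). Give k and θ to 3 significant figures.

For Gamma(k, scale θ): mean = kθ, variance = kθ², so CV = 1/√k.
CV = SD/mean = 430/705 = 0.6099, hence k = 1/CV² = 2.69.
Then θ = mean/k = 705/2.69 = 262.

k ≈ 2.69, θ ≈ 262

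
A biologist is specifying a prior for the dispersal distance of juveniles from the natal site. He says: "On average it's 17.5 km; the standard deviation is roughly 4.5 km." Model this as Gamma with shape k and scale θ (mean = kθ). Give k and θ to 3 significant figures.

For Gamma(k, scale θ): mean = kθ, variance = kθ², so CV = 1/√k.
CV = SD/mean = 4.5/17.5 = 0.2571, hence k = 1/CV² = 15.1.
Then θ = mean/k = 17.5/15.1 = 1.16.

k ≈ 15.1, θ ≈ 1.16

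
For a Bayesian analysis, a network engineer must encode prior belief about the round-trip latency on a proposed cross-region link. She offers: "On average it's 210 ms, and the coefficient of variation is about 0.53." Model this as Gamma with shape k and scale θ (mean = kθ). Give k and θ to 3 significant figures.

k ≈ 3.56, θ ≈ 59

For Gamma(k, scale θ): mean = kθ, variance = kθ², so CV = 1/√k.
CV = 0.53, hence k = 1/CV² = 3.56.
Then θ = mean/k = 210/3.56 = 59.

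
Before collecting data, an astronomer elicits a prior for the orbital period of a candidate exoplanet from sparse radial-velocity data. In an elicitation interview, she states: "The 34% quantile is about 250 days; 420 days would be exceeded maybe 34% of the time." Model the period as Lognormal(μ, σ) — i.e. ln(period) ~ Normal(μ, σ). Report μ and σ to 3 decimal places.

If T ~ Lognormal(μ,σ) then ln T ~ Normal(μ,σ), so the p-quantile of ln T is μ + z_p·σ.
ln(250) = 5.521 and ln(420) = 6.04; z_{0.34} = -0.4125, z_{0.66} = 0.4125.
σ = (6.04 − 5.521)/(0.4125 − (-0.4125)) = 0.629.
μ = 5.521 − (-0.4125)·0.629 = 5.781.

μ ≈ 5.781, σ ≈ 0.629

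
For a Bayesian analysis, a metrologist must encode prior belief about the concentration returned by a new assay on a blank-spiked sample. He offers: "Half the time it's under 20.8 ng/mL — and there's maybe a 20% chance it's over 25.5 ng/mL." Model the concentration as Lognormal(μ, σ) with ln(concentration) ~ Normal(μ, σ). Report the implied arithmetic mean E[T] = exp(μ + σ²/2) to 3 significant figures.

E[T] ≈ 21.4 ng/mL

If T ~ Lognormal(μ,σ) then ln T ~ Normal(μ,σ), so the p-quantile of ln T is μ + z_p·σ.
ln(20.8) = 3.035 and ln(25.5) = 3.239; z_{0.5} = 0, z_{0.8} = 0.8416.
σ = (3.239 − 3.035)/(0.8416 − (0)) = 0.242.
μ = 3.035 − (0)·0.242 = 3.035.
E[T] = exp(μ + σ²/2) = exp(3.035 + 0.0293) = 21.4 ng/mL.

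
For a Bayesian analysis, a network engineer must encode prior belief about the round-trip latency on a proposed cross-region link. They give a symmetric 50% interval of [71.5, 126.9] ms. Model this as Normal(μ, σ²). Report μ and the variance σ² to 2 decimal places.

μ = 99.20, σ² = 1686.59

A symmetric 50% interval runs μ ± z·σ with z = 0.6745.
Half-width = 27.7, so σ = 27.7/0.6745 = 41.068 and σ² = 1686.59.
μ is the interval midpoint, 99.20.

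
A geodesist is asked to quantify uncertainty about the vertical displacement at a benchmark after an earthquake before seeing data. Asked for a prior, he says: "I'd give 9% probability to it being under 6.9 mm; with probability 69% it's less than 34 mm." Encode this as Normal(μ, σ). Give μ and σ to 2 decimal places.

μ = 26.68, σ = 14.76

For Normal(μ,σ), the p-quantile is μ + z_p·σ. Here z_{0.09} = -1.341, z_{0.69} = 0.4959.
So 6.9 = μ − 1.341σ and 34 = μ + 0.4959σ.
Subtracting: σ = (34 − 6.9)/(0.4959 − (-1.341)) = 14.76.
Then μ = 6.9 − (-1.341)·14.76 = 26.68.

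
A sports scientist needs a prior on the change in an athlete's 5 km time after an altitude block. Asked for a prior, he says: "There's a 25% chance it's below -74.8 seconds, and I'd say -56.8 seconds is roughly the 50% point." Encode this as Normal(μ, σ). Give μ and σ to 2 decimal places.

μ = -56.80, σ = 26.69

For Normal(μ,σ), the p-quantile is μ + z_p·σ. Here z_{0.25} = -0.6745, z_{0.5} = 0.
So -74.8 = μ − 0.6745σ and -56.8 = μ + 0σ.
Subtracting: σ = (-56.8 − -74.8)/(0 − (-0.6745)) = 26.69.
Then μ = -74.8 − (-0.6745)·26.69 = -56.80.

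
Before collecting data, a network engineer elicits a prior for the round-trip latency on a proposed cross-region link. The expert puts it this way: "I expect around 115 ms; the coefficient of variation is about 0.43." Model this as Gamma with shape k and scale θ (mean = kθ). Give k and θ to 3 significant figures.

k ≈ 5.41, θ ≈ 21.3

For Gamma(k, scale θ): mean = kθ, variance = kθ², so CV = 1/√k.
CV = 0.43, hence k = 1/CV² = 5.41.
Then θ = mean/k = 115/5.41 = 21.3.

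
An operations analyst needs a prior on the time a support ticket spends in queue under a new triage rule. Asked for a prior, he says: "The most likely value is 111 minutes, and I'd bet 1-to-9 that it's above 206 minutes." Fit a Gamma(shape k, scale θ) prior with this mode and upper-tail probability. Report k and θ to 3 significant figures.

k ≈ 5.99, θ ≈ 22.2

Gamma(k,θ) with k>1 has mode (k−1)θ, so θ = 111/(k−1).
Need P(X < 206) = 0.9 with θ tied to k this way. Start at k = 2, θ = 111: P(X<206) ≈ 0.554.
Too low — raise k to concentrate. Iterating converges to k ≈ 5.99.
Then θ = 111/(5.99−1) ≈ 22.2.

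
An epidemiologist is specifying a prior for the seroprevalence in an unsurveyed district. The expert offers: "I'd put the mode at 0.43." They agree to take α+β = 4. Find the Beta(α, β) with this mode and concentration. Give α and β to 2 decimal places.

α = 1.86, β = 2.14

For α,β > 1 the Beta mode is (α−1)/(α+β−2). With α+β = 4, the mode is (α−1)/2.
Set (α−1)/2 = 0.43 → α = 1 + 0.43·2 = 1.86.
β = 4 − α = 2.14.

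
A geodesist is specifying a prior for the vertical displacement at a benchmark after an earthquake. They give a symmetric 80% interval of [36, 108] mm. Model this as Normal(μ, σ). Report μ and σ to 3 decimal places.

A symmetric 80% interval runs μ ± z·σ with z = 1.282.
Half-width = 36, so σ = 36/1.282 = 28.091.
μ is the interval midpoint, 72.000.

μ = 72.000, σ = 28.091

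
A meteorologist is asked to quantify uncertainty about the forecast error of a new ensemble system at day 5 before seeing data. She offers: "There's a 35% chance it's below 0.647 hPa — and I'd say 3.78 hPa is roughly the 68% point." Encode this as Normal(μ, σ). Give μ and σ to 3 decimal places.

μ = 2.062, σ = 3.673

The p-quantile of Normal(μ,σ) is μ + z_p·σ, with z_{0.35} = -0.3853 and z_{0.68} = 0.4677.
Eliminate σ: μ = (z₂·x₁ − z₁·x₂)/(z₂ − z₁) = (0.4677·0.647 − (-0.3853)·3.78)/0.853 = 2.062.
Then σ = (x₂ − x₁)/(z₂ − z₁) = (3.78 − 0.647)/0.853 = 3.673.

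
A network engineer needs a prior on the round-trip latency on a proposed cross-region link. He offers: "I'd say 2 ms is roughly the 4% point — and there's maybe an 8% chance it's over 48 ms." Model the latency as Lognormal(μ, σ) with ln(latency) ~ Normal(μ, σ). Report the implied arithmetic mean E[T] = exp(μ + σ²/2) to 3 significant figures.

If T ~ Lognormal(μ,σ) then ln T ~ Normal(μ,σ), so the p-quantile of ln T is μ + z_p·σ.
ln(2) = 0.6931 and ln(48) = 3.871; z_{0.04} = -1.751, z_{0.92} = 1.405.
σ = (3.871 − 0.6931)/(1.405 − (-1.751)) = 1.007.
μ = 0.6931 − (-1.751)·1.007 = 2.456.
E[T] = exp(μ + σ²/2) = exp(2.456 + 0.5071) = 19.4 ms.

E[T] ≈ 19.4 ms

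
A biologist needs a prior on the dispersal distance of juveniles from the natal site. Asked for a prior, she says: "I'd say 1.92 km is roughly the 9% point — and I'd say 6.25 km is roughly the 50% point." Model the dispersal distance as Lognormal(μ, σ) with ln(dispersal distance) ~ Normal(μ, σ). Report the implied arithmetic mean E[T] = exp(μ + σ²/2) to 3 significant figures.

If T ~ Lognormal(μ,σ) then ln T ~ Normal(μ,σ), so the p-quantile of ln T is μ + z_p·σ.
ln(1.92) = 0.6523 and ln(6.25) = 1.833; z_{0.09} = -1.341, z_{0.5} = 0.
σ = (1.833 − 0.6523)/(0 − (-1.341)) = 0.880.
μ = 0.6523 − (-1.341)·0.880 = 1.833.
E[T] = exp(μ + σ²/2) = exp(1.833 + 0.3875) = 9.21 km.

E[T] ≈ 9.21 km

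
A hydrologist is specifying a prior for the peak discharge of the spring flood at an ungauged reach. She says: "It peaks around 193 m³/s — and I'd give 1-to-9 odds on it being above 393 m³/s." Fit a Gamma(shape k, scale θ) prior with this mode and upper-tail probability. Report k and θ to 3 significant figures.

k ≈ 4.79, θ ≈ 50.9

Gamma(k,θ) with k>1 has mode (k−1)θ, so θ = 193/(k−1).
Need P(X < 393) = 0.9 with θ tied to k this way. Start at k = 2, θ = 193: P(X<393) ≈ 0.604.
Too low — raise k to concentrate. Iterating converges to k ≈ 4.79.
Then θ = 193/(4.79−1) ≈ 50.9.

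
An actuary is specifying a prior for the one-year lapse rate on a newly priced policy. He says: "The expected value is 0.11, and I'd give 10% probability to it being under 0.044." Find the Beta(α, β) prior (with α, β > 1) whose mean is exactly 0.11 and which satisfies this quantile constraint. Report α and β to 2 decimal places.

α ≈ 3.15, β ≈ 25.47

With mean 0.11 fixed, write α = 0.11s, β = 0.89s where s = α+β.
Need P(θ < 0.044) = 0.1 under Beta(0.11s, 0.89s). Normal approximation: (q−m)/√(m(1−m)/s) ≈ z_{0.1} = -1.28, so s ≈ 0.11·0.89·(-1.28)²/(0.044−0.11)² = 36.9.
At s = 36.9: P(θ<0.044) ≈ 0.067. Adjusting to match 0.1 gives s ≈ 28.62.
So α = 0.11·28.62 ≈ 3.15, β = 0.89·28.62 ≈ 25.47.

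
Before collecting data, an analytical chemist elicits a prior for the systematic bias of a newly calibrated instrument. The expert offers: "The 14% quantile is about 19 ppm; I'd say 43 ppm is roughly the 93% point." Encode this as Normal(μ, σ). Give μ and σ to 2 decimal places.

The p-quantile of Normal(μ,σ) is μ + z_p·σ, with z_{0.14} = -1.08 and z_{0.93} = 1.476.
Eliminate σ: μ = (z₂·x₁ − z₁·x₂)/(z₂ − z₁) = (1.476·19 − (-1.08)·43)/2.556 = 29.14.
Then σ = (x₂ − x₁)/(z₂ − z₁) = (43 − 19)/2.556 = 9.39.

μ = 29.14, σ = 9.39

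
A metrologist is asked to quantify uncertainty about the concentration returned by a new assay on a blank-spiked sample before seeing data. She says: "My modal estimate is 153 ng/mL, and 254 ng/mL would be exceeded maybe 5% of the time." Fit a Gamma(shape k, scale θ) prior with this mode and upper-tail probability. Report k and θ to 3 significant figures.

k ≈ 11.9, θ ≈ 14.1

Gamma(k,θ) with k>1 has mode (k−1)θ, so θ = 153/(k−1).
Need P(X < 254) = 0.95 with θ tied to k this way. Start at k = 2, θ = 153: P(X<254) ≈ 0.494.
Too low — raise k to concentrate. Iterating converges to k ≈ 11.9.
Then θ = 153/(11.9−1) ≈ 14.1.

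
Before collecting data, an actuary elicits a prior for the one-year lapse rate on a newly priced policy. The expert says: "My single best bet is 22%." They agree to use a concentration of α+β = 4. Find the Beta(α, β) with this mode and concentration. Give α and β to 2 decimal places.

For α,β > 1 the Beta mode is (α−1)/(α+β−2). With α+β = 4, the mode is (α−1)/2.
Set (α−1)/2 = 0.22 → α = 1 + 0.22·2 = 1.44.
β = 4 − α = 2.56.

α = 1.44, β = 2.56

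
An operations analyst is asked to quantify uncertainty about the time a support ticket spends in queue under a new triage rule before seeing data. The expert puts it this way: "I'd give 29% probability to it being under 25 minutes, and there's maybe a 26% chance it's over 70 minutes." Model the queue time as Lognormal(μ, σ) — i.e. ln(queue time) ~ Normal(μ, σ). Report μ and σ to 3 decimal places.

μ ≈ 3.695, σ ≈ 0.860

If T ~ Lognormal(μ,σ) then ln T ~ Normal(μ,σ), so the p-quantile of ln T is μ + z_p·σ.
ln(25) = 3.219 and ln(70) = 4.248; z_{0.29} = -0.5534, z_{0.74} = 0.6433.
σ = (4.248 − 3.219)/(0.6433 − (-0.5534)) = 0.860.
μ = 3.219 − (-0.5534)·0.860 = 3.695.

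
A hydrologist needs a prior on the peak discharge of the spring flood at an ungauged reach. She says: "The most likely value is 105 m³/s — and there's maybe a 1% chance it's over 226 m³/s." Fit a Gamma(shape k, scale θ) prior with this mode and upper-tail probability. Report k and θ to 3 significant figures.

k ≈ 9.24, θ ≈ 12.7

Gamma(k,θ) with k>1 has mode (k−1)θ, so θ = 105/(k−1).
Need P(X < 226) = 0.99 with θ tied to k this way. Start at k = 2, θ = 105: P(X<226) ≈ 0.634.
Too low — raise k to concentrate. Iterating converges to k ≈ 9.24.
Then θ = 105/(9.24−1) ≈ 12.7.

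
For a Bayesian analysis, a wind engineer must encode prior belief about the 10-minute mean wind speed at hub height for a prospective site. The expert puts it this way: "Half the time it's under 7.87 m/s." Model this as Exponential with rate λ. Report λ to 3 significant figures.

λ ≈ 0.0881

Exponential median = ln 2 / λ, so λ = ln 2 / 7.87 = 0.0881.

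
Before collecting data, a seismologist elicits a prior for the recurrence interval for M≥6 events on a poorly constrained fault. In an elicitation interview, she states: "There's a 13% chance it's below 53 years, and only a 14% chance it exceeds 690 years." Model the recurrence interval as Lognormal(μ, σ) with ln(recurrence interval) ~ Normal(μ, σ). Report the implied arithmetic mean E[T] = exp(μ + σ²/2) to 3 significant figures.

E[T] ≈ 386 years

If T ~ Lognormal(μ,σ) then ln T ~ Normal(μ,σ), so the p-quantile of ln T is μ + z_p·σ.
ln(53) = 3.97 and ln(690) = 6.537; z_{0.13} = -1.126, z_{0.86} = 1.08.
σ = (6.537 − 3.97)/(1.08 − (-1.126)) = 1.163.
μ = 3.97 − (-1.126)·1.163 = 5.280.
E[T] = exp(μ + σ²/2) = exp(5.280 + 0.6763) = 386 years.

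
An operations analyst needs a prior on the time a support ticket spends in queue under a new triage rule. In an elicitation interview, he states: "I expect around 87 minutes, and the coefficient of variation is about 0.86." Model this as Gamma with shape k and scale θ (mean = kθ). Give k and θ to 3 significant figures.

k ≈ 1.35, θ ≈ 64.3

For Gamma(k, scale θ): mean = kθ, variance = kθ², so CV = 1/√k.
CV = 0.86, hence k = 1/CV² = 1.35.
Then θ = mean/k = 87/1.35 = 64.3.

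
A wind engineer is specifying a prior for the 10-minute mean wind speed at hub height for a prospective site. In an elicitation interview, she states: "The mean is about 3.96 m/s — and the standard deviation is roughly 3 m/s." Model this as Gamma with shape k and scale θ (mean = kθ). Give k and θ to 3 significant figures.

For Gamma(k, scale θ): mean = kθ, variance = kθ², so CV = 1/√k.
CV = SD/mean = 3/3.96 = 0.7576, hence k = 1/CV² = 1.74.
Then θ = mean/k = 3.96/1.74 = 2.27.

k ≈ 1.74, θ ≈ 2.27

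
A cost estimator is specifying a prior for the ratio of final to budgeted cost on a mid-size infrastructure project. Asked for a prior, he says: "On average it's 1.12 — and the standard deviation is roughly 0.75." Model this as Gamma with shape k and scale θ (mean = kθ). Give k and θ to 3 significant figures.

For Gamma(k, scale θ): mean = kθ, variance = kθ², so CV = 1/√k.
CV = SD/mean = 0.75/1.12 = 0.6696, hence k = 1/CV² = 2.23.
Then θ = mean/k = 1.12/2.23 = 0.502.

k ≈ 2.23, θ ≈ 0.502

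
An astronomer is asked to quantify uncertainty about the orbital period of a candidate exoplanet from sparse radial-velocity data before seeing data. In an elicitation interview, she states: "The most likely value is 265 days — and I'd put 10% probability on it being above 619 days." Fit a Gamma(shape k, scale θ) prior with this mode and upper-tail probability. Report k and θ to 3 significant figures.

k ≈ 3.67, θ ≈ 99.2

Gamma(k,θ) with k>1 has mode (k−1)θ, so θ = 265/(k−1).
Need P(X < 619) = 0.9 with θ tied to k this way. Start at k = 2, θ = 265: P(X<619) ≈ 0.677.
Too low — raise k to concentrate. Iterating converges to k ≈ 3.67.
Then θ = 265/(3.67−1) ≈ 99.2.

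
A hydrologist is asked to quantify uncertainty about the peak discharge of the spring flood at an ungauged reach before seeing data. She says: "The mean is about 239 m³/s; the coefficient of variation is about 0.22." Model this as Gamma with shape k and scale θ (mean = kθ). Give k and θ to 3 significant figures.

k ≈ 20.7, θ ≈ 11.6

For Gamma(k, scale θ): mean = kθ, variance = kθ², so CV = 1/√k.
CV = 0.22, hence k = 1/CV² = 20.7.
Then θ = mean/k = 239/20.7 = 11.6.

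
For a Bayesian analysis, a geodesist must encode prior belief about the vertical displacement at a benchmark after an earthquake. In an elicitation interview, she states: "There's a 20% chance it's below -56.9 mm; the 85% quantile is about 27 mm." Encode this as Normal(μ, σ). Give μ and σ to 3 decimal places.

For Normal(μ,σ), the p-quantile is μ + z_p·σ. Here z_{0.2} = -0.8416, z_{0.85} = 1.036.
So -56.9 = μ − 0.8416σ and 27 = μ + 1.036σ.
Subtracting: σ = (27 − -56.9)/(1.036 − (-0.8416)) = 44.674.
Then μ = -56.9 − (-0.8416)·44.674 = -19.302.

μ = -19.302, σ = 44.674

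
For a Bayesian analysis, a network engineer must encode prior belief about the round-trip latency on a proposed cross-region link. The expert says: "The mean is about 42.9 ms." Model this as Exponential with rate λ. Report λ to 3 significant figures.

λ ≈ 0.0233

Exponential mean = 1/λ, so λ = 1/42.9 = 0.0233.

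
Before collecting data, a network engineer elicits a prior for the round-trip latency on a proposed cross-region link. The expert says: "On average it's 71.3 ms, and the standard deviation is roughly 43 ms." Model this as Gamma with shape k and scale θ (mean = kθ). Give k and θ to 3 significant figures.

For Gamma(k, scale θ): mean = kθ, variance = kθ², so CV = 1/√k.
CV = SD/mean = 43/71.3 = 0.6031, hence k = 1/CV² = 2.75.
Then θ = mean/k = 71.3/2.75 = 25.9.

k ≈ 2.75, θ ≈ 25.9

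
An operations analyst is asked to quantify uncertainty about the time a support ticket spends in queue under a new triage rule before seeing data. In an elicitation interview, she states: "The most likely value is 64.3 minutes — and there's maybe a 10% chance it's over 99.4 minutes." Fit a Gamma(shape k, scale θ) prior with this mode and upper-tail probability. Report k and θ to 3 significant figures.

Gamma(k,θ) with k>1 has mode (k−1)θ, so θ = 64.3/(k−1).
Need P(X < 99.4) = 0.9 with θ tied to k this way. Start at k = 2, θ = 64.3: P(X<99.4) ≈ 0.457.
Too low — raise k to concentrate. Iterating converges to k ≈ 10.9.
Then θ = 64.3/(10.9−1) ≈ 6.53.

k ≈ 10.9, θ ≈ 6.53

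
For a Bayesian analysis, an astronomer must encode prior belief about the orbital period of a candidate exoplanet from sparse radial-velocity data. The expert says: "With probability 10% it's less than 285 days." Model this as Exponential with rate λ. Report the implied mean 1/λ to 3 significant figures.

mean ≈ 2700 days

P(T < 285.0) = 1 − e^(−λ·285.0) = 0.1, so λ = −ln(1−0.1)/285.0 = −ln(0.9)/285.0 = 0.00037.
Mean = 1/λ = 2700 days.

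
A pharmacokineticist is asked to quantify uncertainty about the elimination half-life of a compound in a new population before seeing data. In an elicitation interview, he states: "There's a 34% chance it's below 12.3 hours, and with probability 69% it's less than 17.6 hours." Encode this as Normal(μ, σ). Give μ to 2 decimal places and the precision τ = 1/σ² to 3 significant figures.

μ = 14.71, τ = 0.0294

The p-quantile of Normal(μ,σ) is μ + z_p·σ, with z_{0.34} = -0.4125 and z_{0.69} = 0.4959.
Eliminate σ: μ = (z₂·x₁ − z₁·x₂)/(z₂ − z₁) = (0.4959·12.3 − (-0.4125)·17.6)/0.9083 = 14.71.
Then σ = (x₂ − x₁)/(z₂ − z₁) = (17.6 − 12.3)/0.9083 = 5.83.
Precision τ = 1/σ² = 1/5.835² = 0.0294.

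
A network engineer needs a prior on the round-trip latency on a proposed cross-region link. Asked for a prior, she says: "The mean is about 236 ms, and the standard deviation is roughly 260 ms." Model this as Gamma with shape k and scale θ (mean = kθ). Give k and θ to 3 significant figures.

k ≈ 0.824, θ ≈ 286

For Gamma(k, scale θ): mean = kθ, variance = kθ², so CV = 1/√k.
CV = SD/mean = 260/236 = 1.102, hence k = 1/CV² = 0.824.
Then θ = mean/k = 236/0.824 = 286.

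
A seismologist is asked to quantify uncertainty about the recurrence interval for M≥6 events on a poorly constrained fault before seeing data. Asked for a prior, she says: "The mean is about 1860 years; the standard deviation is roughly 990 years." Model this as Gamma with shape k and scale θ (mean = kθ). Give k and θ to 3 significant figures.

For Gamma(k, scale θ): mean = kθ, variance = kθ², so CV = 1/√k.
CV = SD/mean = 990/1860 = 0.5323, hence k = 1/CV² = 3.53.
Then θ = mean/k = 1860/3.53 = 527.

k ≈ 3.53, θ ≈ 527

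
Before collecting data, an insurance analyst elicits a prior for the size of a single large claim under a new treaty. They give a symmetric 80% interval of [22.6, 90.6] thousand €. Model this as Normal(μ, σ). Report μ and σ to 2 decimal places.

μ = 56.60, σ = 26.53

A symmetric 80% interval runs μ ± z·σ with z = 1.282.
Half-width = 34, so σ = 34/1.282 = 26.53.
μ is the interval midpoint, 56.60.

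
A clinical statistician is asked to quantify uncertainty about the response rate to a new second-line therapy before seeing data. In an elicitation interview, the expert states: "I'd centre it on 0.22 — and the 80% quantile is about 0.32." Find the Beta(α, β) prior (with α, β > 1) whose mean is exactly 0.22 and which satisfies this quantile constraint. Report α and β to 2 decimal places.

α ≈ 2.33, β ≈ 8.25

With mean 0.22 fixed, write α = 0.22s, β = 0.78s where s = α+β.
Need P(θ < 0.32) = 0.8 under Beta(0.22s, 0.78s). Normal approximation: (q−m)/√(m(1−m)/s) ≈ z_{0.8} = 0.842, so s ≈ 0.22·0.78·(0.842)²/(0.32−0.22)² = 12.2.
At s = 12.2: P(θ<0.32) ≈ 0.812. Adjusting to match 0.8 gives s ≈ 10.58.
So α = 0.22·10.58 ≈ 2.33, β = 0.78·10.58 ≈ 8.25.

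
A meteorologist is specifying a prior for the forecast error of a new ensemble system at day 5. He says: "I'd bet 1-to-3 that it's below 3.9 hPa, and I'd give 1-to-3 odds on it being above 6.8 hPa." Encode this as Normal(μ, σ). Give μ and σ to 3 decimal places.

The p-quantile of Normal(μ,σ) is μ + z_p·σ, with z_{0.25} = -0.6745 and z_{0.75} = 0.6745.
Eliminate σ: μ = (z₂·x₁ − z₁·x₂)/(z₂ − z₁) = (0.6745·3.9 − (-0.6745)·6.8)/1.349 = 5.350.
Then σ = (x₂ − x₁)/(z₂ − z₁) = (6.8 − 3.9)/1.349 = 2.150.

μ = 5.350, σ = 2.150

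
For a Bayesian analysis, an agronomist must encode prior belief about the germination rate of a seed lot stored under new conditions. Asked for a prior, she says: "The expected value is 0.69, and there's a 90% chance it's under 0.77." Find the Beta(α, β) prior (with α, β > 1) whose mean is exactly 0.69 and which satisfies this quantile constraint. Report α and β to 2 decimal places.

With mean 0.69 fixed, write α = 0.69s, β = 0.31s where s = α+β.
Need P(θ < 0.77) = 0.9 under Beta(0.69s, 0.31s). Normal approximation: (q−m)/√(m(1−m)/s) ≈ z_{0.9} = 1.28, so s ≈ 0.69·0.31·(1.28)²/(0.77−0.69)² = 54.9.
At s = 54.9: P(θ<0.77) ≈ 0.906. Adjusting to match 0.9 gives s ≈ 52.23.
So α = 0.69·52.23 ≈ 36.04, β = 0.31·52.23 ≈ 16.19.

α ≈ 36.04, β ≈ 16.19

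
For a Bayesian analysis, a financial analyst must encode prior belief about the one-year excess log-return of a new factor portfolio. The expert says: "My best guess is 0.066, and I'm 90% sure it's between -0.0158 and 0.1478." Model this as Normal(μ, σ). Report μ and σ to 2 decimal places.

A symmetric 90% interval runs μ ± z·σ with z = 1.645.
Half-width = 0.0818, so σ = 0.0818/1.645 = 0.05.
μ is the stated best guess, 0.07.

μ = 0.07, σ = 0.05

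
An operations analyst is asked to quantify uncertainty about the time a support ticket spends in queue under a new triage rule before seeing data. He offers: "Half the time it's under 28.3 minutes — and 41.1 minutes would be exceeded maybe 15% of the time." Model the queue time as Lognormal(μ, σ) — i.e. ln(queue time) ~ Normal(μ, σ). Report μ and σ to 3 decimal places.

If T ~ Lognormal(μ,σ) then ln T ~ Normal(μ,σ), so the p-quantile of ln T is μ + z_p·σ.
ln(28.3) = 3.343 and ln(41.1) = 3.716; z_{0.5} = 0, z_{0.85} = 1.036.
σ = (3.716 − 3.343)/(1.036 − (0)) = 0.360.
μ = 3.343 − (0)·0.360 = 3.343.

μ ≈ 3.343, σ ≈ 0.360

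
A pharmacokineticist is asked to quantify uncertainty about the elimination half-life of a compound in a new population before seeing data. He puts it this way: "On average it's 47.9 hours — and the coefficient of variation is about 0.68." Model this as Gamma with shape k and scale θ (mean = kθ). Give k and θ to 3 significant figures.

For Gamma(k, scale θ): mean = kθ, variance = kθ², so CV = 1/√k.
CV = 0.68, hence k = 1/CV² = 2.16.
Then θ = mean/k = 47.9/2.16 = 22.1.

k ≈ 2.16, θ ≈ 22.1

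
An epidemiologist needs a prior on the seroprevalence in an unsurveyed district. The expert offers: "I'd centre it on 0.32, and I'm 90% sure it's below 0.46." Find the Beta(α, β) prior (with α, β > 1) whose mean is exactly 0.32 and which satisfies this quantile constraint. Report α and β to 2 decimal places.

α ≈ 6.05, β ≈ 12.85

With mean 0.32 fixed, write α = 0.32s, β = 0.68s where s = α+β.
Need P(θ < 0.46) = 0.9 under Beta(0.32s, 0.68s). Normal approximation: (q−m)/√(m(1−m)/s) ≈ z_{0.9} = 1.28, so s ≈ 0.32·0.68·(1.28)²/(0.46−0.32)² = 18.2.
At s = 18.2: P(θ<0.46) ≈ 0.896. Adjusting to match 0.9 gives s ≈ 18.90.
So α = 0.32·18.90 ≈ 6.05, β = 0.68·18.90 ≈ 12.85.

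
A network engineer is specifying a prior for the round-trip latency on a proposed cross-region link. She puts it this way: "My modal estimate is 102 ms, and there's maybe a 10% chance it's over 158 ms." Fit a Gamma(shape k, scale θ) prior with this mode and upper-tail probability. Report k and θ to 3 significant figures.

k ≈ 10.8, θ ≈ 10.4

Gamma(k,θ) with k>1 has mode (k−1)θ, so θ = 102/(k−1).
Need P(X < 158) = 0.9 with θ tied to k this way. Start at k = 2, θ = 102: P(X<158) ≈ 0.458.
Too low — raise k to concentrate. Iterating converges to k ≈ 10.8.
Then θ = 102/(10.8−1) ≈ 10.4.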